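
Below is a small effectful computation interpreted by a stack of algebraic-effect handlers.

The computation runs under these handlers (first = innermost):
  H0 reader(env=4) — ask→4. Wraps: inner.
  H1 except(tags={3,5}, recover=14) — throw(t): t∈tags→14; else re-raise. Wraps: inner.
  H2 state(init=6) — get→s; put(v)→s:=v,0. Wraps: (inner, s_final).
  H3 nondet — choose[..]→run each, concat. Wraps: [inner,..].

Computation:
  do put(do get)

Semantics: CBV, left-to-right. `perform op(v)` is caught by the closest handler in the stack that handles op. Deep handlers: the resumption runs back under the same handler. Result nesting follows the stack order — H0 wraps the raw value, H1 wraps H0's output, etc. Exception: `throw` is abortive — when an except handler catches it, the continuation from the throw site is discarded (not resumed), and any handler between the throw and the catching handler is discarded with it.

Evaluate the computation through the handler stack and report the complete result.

Answer: [(0, 6)]

Step-by-step:
get @ H2 ⇒ 6
put(6) @ H2 ⇒ s:=6
H0 returns 0
H1 returns 0
H2 returns (0, 6)
H3 returns [(0, 6)]
= [(0, 6)]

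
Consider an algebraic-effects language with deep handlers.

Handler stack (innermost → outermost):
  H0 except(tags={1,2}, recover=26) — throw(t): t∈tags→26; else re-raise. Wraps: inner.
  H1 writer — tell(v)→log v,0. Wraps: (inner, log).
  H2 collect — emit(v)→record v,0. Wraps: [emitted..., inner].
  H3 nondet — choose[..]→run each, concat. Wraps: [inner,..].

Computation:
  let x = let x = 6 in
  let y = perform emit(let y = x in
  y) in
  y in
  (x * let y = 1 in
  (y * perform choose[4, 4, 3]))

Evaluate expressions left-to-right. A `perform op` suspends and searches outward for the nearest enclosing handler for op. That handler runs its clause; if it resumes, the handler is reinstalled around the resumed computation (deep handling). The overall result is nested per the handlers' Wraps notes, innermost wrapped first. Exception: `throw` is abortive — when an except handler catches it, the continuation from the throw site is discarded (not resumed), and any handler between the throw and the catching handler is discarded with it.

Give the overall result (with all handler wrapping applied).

Step-by-step:
emit(6) @ H2 ⇒ out+=6
choose[4, 4, 3] @ H3
  branch[0] choose=4:
    H0 returns 0
    H1 returns (0, ())
    H2 returns [6, (0, ())]
    H3 returns [[6, (0, ())]]
  branch[1] choose=4:
    H0 returns 0
    H1 returns (0, ())
    H2 returns [6, (0, ())]
    H3 returns [[6, (0, ())]]
  branch[2] choose=3:
    H0 returns 0
    H1 returns (0, ())
    H2 returns [6, (0, ())]
    H3 returns [[6, (0, ())]]
= [[6, (0, ())], [6, (0, ())], [6, (0, ())]]

Answer: [[6, (0, ())], [6, (0, ())], [6, (0, ())]]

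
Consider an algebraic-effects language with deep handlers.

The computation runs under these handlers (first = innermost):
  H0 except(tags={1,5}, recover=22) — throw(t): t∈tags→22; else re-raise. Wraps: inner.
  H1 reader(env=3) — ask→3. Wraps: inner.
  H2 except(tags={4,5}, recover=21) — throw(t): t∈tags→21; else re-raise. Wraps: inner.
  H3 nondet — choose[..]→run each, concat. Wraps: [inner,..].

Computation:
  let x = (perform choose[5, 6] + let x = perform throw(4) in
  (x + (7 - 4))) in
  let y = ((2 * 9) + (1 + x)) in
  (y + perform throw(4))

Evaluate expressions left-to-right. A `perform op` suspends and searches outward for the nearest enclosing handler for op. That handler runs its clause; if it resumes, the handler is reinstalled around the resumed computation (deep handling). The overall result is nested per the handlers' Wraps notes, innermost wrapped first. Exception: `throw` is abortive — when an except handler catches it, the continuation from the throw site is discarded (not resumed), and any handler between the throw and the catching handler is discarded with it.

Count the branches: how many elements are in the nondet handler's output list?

Answer: 2

Evaluation trace:
choose[5, 6] @ H3
  branch[0] choose=5:
    throw(4) @ H0 re-raised
    throw(4) @ H2 caught ⇒ 21
    H3 returns [21]
  branch[1] choose=6:
    throw(4) @ H0 re-raised
    throw(4) @ H2 caught ⇒ 21
    H3 returns [21]
= [21, 21]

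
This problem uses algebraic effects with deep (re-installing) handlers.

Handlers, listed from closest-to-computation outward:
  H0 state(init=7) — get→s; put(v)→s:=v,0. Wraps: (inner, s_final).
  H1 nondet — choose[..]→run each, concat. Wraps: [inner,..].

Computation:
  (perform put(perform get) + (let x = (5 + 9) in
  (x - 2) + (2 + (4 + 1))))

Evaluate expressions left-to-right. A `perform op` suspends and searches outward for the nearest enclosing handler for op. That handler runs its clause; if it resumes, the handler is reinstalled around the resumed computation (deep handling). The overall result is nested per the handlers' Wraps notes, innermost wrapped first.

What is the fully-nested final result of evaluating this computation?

Answer: [(19, 7)]

Evaluation trace:
get @ H0 ⇒ 7
put(7) @ H0 ⇒ s:=7
H0 returns (19, 7)
H1 returns [(19, 7)]
= [(19, 7)]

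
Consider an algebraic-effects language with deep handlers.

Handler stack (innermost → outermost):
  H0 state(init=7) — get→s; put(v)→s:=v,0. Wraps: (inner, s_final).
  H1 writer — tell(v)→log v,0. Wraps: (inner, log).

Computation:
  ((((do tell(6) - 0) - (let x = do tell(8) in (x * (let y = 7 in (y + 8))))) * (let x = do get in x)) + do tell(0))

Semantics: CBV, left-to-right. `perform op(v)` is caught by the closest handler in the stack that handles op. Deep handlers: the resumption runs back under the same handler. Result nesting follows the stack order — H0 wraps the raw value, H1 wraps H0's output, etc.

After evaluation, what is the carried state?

Step-by-step:
tell(6) @ H1 ⇒ log+=6
tell(8) @ H1 ⇒ log+=8
get @ H0 ⇒ 7
tell(0) @ H1 ⇒ log+=0
H0 returns (0, 7)
H1 returns ((0, 7), (6, 8, 0))
= ((0, 7), (6, 8, 0))

Answer: 7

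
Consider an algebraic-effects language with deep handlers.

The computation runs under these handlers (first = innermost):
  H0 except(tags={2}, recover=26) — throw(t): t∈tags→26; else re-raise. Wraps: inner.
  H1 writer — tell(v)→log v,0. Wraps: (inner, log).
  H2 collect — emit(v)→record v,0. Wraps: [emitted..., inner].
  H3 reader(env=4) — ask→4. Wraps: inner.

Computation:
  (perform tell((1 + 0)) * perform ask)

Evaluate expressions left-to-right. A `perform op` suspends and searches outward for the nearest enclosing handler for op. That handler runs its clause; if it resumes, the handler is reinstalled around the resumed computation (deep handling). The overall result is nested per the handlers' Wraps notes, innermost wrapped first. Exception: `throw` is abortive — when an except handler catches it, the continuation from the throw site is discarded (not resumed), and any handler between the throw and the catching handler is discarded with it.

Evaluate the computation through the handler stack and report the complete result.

Working:
tell(1) @ H1 ⇒ log+=1
ask @ H3 ⇒ 4
H0 returns 0
H1 returns (0, (1))
H2 returns [(0, (1))]
H3 returns [(0, (1))]
= [(0, (1))]

Answer: [(0, (1))]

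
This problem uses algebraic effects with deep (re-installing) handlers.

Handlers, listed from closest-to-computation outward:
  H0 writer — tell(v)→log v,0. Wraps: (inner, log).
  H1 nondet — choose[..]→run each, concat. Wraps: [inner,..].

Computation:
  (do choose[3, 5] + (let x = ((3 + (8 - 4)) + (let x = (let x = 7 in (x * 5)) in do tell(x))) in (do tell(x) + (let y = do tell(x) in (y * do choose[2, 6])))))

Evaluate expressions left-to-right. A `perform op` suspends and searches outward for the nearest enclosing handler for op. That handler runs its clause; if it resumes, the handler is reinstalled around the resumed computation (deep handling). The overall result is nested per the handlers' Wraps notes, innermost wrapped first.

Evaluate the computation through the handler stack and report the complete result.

Working:
choose[3, 5] @ H1
  branch[0] choose=3:
    tell(35) @ H0 ⇒ log+=35
    tell(7) @ H0 ⇒ log+=7
    tell(7) @ H0 ⇒ log+=7
    choose[2, 6] @ H1
      branch[0] choose=2:
        H0 returns (3, (35, 7, 7))
        H1 returns [(3, (35, 7, 7))]
      branch[1] choose=6:
        H0 returns (3, (35, 7, 7))
        H1 returns [(3, (35, 7, 7))]
  branch[1] choose=5:
    tell(35) @ H0 ⇒ log+=35
    tell(7) @ H0 ⇒ log+=7
    tell(7) @ H0 ⇒ log+=7
    choose[2, 6] @ H1
      branch[0] choose=2:
        H0 returns (5, (35, 7, 7))
        H1 returns [(5, (35, 7, 7))]
      branch[1] choose=6:
        H0 returns (5, (35, 7, 7))
        H1 returns [(5, (35, 7, 7))]
= [(3, (35, 7, 7)), (3, (35, 7, 7)), (5, (35, 7, 7)), (5, (35, 7, 7))]

Answer: [(3, (35, 7, 7)), (3, (35, 7, 7)), (5, (35, 7, 7)), (5, (35, 7, 7))]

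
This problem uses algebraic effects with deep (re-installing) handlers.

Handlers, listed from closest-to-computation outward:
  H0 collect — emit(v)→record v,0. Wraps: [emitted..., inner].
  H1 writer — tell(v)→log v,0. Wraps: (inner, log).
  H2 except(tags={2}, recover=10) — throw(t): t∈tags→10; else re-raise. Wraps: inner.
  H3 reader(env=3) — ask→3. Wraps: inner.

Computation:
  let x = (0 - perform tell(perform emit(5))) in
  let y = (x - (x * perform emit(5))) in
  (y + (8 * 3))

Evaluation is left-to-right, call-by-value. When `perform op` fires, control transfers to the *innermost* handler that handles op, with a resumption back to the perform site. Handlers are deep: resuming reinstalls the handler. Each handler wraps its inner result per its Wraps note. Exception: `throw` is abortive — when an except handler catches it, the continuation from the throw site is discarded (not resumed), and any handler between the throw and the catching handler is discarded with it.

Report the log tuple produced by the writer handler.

Evaluation trace:
emit(5) @ H0 ⇒ out+=5
tell(0) @ H1 ⇒ log+=0
emit(5) @ H0 ⇒ out+=5
H0 returns [5, 5, 24]
H1 returns ([5, 5, 24], (0))
H2 returns ([5, 5, 24], (0))
H3 returns ([5, 5, 24], (0))
= ([5, 5, 24], (0))

Answer: (0)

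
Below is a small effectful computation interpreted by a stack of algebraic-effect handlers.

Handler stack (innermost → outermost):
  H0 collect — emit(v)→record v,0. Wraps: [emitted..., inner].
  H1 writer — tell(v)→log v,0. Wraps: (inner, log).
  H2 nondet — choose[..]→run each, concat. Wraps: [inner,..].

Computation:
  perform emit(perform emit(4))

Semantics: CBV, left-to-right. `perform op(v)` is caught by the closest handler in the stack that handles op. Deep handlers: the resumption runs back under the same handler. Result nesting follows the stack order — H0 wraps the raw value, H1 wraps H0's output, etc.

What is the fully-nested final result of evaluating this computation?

Step-by-step:
emit(4) @ H0 ⇒ out+=4
emit(0) @ H0 ⇒ out+=0
H0 returns [4, 0, 0]
H1 returns ([4, 0, 0], ())
H2 returns [([4, 0, 0], ())]
= [([4, 0, 0], ())]

Answer: [([4, 0, 0], ())]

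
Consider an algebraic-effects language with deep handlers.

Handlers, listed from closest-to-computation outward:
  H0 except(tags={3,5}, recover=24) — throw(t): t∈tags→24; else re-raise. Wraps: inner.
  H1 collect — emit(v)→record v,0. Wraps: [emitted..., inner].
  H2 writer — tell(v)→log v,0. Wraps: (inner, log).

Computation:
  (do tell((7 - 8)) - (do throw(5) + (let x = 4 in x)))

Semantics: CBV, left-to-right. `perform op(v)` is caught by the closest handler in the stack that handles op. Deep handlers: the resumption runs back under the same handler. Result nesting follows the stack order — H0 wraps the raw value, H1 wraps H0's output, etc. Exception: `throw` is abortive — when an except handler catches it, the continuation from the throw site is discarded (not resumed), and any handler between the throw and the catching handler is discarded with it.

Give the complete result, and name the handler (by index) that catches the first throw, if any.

Working:
tell(-1) @ H2 ⇒ log+=-1
throw(5) @ H0 caught ⇒ 24
H1 returns [24]
H2 returns ([24], (-1))
= ([24], (-1))

Answer: ([24], (-1)) ; first throw caught by: H0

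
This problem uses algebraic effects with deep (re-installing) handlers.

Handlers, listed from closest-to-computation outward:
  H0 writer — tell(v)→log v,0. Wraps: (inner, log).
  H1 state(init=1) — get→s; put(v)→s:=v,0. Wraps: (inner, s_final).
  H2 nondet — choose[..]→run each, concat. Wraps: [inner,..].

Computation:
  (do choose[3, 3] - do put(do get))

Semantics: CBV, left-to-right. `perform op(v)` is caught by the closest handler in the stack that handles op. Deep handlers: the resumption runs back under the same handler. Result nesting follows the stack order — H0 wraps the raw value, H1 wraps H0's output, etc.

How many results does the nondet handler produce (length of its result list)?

Answer: 2

Evaluation trace:
choose[3, 3] @ H2
  branch[0] choose=3:
    get @ H1 ⇒ 1
    put(1) @ H1 ⇒ s:=1
    H0 returns (3, ())
    H1 returns ((3, ()), 1)
    H2 returns [((3, ()), 1)]
  branch[1] choose=3:
    get @ H1 ⇒ 1
    put(1) @ H1 ⇒ s:=1
    H0 returns (3, ())
    H1 returns ((3, ()), 1)
    H2 returns [((3, ()), 1)]
= [((3, ()), 1), ((3, ()), 1)]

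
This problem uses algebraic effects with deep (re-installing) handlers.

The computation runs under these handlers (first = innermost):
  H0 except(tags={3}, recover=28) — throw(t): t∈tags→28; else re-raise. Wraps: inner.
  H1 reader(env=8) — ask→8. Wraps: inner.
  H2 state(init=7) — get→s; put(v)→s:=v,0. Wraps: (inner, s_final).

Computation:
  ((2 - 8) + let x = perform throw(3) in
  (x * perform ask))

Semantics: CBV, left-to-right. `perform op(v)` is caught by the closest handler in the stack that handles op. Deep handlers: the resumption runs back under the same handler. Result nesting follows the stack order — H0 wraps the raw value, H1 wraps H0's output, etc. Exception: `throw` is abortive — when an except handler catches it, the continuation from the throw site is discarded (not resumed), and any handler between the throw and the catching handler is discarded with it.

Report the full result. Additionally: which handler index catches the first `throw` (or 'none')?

Evaluation trace:
throw(3) @ H0 caught ⇒ 28
H1 returns 28
H2 returns (28, 7)
= (28, 7)

Answer: (28, 7) ; first throw caught by: H0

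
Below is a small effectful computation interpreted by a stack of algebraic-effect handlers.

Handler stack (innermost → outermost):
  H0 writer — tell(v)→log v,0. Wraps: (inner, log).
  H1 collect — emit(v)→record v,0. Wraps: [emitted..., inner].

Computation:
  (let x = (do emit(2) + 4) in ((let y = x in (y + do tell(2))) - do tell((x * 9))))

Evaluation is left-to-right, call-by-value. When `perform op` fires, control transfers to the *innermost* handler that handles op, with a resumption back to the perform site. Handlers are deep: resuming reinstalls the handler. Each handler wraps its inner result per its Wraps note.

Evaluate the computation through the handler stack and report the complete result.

Answer: [2, (4, (2, 36))]

Working:
emit(2) @ H1 ⇒ out+=2
tell(2) @ H0 ⇒ log+=2
tell(36) @ H0 ⇒ log+=36
H0 returns (4, (2, 36))
H1 returns [2, (4, (2, 36))]
= [2, (4, (2, 36))]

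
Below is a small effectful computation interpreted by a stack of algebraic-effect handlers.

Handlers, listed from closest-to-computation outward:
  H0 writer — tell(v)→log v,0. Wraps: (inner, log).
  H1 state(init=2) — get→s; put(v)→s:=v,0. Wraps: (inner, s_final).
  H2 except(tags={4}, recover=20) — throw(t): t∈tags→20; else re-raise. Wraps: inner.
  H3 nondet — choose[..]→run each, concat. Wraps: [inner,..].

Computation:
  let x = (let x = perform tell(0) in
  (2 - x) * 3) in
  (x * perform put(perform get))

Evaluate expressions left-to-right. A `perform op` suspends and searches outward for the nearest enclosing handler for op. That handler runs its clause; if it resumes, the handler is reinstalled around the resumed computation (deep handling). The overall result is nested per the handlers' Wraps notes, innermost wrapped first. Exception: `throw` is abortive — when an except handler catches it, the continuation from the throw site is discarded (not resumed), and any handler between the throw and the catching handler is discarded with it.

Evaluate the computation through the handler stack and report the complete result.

Working:
tell(0) @ H0 ⇒ log+=0
get @ H1 ⇒ 2
put(2) @ H1 ⇒ s:=2
H0 returns (0, (0))
H1 returns ((0, (0)), 2)
H2 returns ((0, (0)), 2)
H3 returns [((0, (0)), 2)]
= [((0, (0)), 2)]

Answer: [((0, (0)), 2)]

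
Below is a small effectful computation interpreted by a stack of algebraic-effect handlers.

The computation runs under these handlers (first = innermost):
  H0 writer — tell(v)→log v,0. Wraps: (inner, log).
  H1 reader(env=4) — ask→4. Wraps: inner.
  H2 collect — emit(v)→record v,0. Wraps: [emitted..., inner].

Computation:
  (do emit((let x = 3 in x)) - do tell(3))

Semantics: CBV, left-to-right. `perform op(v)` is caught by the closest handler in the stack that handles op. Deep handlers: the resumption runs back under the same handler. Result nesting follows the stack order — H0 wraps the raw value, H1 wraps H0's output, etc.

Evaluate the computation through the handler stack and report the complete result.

Answer: [3, (0, (3))]

Evaluation trace:
emit(3) @ H2 ⇒ out+=3
tell(3) @ H0 ⇒ log+=3
H0 returns (0, (3))
H1 returns (0, (3))
H2 returns [3, (0, (3))]
= [3, (0, (3))]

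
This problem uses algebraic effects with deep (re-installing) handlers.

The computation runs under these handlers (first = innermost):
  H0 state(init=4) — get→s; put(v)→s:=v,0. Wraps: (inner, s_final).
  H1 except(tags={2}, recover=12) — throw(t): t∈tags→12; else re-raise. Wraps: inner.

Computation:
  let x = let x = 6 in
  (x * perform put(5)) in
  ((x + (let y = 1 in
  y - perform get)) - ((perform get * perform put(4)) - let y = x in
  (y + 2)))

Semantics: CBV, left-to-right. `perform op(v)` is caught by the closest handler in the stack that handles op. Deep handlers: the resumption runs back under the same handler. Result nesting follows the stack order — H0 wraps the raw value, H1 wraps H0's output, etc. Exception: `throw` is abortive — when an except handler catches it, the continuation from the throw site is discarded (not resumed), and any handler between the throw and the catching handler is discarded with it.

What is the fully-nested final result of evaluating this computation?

Answer: (-2, 4)

Working:
put(5) @ H0 ⇒ s:=5
get @ H0 ⇒ 5
get @ H0 ⇒ 5
put(4) @ H0 ⇒ s:=4
H0 returns (-2, 4)
H1 returns (-2, 4)
= (-2, 4)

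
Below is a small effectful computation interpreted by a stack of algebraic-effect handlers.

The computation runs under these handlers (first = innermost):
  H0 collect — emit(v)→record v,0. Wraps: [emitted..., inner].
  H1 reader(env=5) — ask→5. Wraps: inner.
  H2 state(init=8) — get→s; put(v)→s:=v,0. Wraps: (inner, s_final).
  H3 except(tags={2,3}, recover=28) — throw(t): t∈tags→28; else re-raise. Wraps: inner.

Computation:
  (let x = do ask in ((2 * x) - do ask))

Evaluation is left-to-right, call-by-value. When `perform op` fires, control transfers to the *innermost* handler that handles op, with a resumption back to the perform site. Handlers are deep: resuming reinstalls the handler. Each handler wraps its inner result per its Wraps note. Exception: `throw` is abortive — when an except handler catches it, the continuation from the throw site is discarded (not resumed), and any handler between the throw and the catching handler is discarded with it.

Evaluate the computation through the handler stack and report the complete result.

Evaluation trace:
ask @ H1 ⇒ 5
ask @ H1 ⇒ 5
H0 returns [5]
H1 returns [5]
H2 returns ([5], 8)
H3 returns ([5], 8)
= ([5], 8)

Answer: ([5], 8)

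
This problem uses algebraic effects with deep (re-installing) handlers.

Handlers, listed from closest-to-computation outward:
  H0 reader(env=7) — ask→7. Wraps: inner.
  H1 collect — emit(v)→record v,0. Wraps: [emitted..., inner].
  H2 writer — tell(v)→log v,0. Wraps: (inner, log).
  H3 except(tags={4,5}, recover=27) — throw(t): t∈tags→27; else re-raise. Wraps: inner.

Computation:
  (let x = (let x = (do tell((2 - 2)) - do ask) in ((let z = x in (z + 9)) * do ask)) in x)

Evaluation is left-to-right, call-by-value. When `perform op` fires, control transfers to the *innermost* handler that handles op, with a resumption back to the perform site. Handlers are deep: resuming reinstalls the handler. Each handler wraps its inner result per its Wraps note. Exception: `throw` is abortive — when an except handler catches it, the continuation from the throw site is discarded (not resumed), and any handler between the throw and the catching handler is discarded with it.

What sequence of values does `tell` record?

Step-by-step:
tell(0) @ H2 ⇒ log+=0
ask @ H0 ⇒ 7
ask @ H0 ⇒ 7
H0 returns 14
H1 returns [14]
H2 returns ([14], (0))
H3 returns ([14], (0))
= ([14], (0))

Answer: (0)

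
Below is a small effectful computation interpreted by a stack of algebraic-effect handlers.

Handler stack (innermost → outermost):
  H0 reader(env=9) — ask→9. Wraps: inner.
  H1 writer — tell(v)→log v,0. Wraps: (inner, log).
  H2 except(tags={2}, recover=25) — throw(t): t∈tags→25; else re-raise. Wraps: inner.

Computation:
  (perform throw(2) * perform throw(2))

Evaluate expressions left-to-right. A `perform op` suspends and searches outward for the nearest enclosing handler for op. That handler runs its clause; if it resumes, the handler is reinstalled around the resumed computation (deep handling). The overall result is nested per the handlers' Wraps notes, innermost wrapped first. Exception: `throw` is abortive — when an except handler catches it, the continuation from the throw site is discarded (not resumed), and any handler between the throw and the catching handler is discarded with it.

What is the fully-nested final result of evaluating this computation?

Answer: 25

Step-by-step:
throw(2) @ H2 caught ⇒ 25
= 25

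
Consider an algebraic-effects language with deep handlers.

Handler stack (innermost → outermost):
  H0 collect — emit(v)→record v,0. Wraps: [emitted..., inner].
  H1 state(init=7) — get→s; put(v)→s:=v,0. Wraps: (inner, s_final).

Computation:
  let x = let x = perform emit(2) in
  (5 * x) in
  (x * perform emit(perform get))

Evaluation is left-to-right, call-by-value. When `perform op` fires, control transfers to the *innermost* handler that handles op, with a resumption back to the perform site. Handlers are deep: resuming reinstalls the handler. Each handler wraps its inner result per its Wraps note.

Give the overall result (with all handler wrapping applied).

Evaluation trace:
emit(2) @ H0 ⇒ out+=2
get @ H1 ⇒ 7
emit(7) @ H0 ⇒ out+=7
H0 returns [2, 7, 0]
H1 returns ([2, 7, 0], 7)
= ([2, 7, 0], 7)

Answer: ([2, 7, 0], 7)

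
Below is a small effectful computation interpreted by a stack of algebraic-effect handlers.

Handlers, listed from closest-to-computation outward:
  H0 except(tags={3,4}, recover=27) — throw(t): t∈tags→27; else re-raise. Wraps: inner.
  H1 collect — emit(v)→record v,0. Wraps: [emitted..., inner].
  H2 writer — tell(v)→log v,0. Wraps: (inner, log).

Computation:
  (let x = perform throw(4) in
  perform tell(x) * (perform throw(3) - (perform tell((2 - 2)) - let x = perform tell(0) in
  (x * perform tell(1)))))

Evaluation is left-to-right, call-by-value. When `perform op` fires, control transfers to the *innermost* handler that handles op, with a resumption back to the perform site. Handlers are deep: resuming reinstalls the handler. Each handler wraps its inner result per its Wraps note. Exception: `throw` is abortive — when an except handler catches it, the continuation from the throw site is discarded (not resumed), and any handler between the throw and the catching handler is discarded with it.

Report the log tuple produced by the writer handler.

Answer: ()

Evaluation trace:
throw(4) @ H0 caught ⇒ 27
H1 returns [27]
H2 returns ([27], ())
= ([27], ())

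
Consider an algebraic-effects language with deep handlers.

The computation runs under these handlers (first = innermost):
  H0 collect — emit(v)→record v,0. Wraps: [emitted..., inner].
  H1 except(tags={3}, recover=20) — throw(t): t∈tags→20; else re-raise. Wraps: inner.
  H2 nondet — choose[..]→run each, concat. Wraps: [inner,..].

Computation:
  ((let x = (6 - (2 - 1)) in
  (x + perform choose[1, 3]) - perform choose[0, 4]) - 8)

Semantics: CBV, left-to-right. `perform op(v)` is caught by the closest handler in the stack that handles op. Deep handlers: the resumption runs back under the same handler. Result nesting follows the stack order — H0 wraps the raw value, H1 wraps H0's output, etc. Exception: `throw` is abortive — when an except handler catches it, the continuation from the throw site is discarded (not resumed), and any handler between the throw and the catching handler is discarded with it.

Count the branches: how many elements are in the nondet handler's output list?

Answer: 4

Working:
choose[1, 3] @ H2
  branch[0] choose=1:
    choose[0, 4] @ H2
      branch[0] choose=0:
        H0 returns [-2]
        H1 returns [-2]
        H2 returns [[-2]]
      branch[1] choose=4:
        H0 returns [-6]
        H1 returns [-6]
        H2 returns [[-6]]
  branch[1] choose=3:
    choose[0, 4] @ H2
      branch[0] choose=0:
        H0 returns [0]
        H1 returns [0]
        H2 returns [[0]]
      branch[1] choose=4:
        H0 returns [-4]
        H1 returns [-4]
        H2 returns [[-4]]
= [[-2], [-6], [0], [-4]]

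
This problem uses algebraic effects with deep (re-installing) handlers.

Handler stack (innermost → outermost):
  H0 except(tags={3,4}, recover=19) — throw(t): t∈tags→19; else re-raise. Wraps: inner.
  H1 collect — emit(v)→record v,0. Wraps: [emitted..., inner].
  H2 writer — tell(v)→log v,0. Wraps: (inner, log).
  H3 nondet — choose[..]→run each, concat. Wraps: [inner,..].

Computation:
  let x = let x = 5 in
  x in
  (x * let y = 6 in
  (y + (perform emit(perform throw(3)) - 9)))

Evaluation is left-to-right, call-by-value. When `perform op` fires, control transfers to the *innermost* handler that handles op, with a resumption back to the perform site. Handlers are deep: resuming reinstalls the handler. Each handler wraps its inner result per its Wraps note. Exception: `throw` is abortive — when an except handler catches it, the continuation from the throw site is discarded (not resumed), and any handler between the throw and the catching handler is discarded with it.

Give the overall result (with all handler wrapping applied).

Step-by-step:
throw(3) @ H0 caught ⇒ 19
H1 returns [19]
H2 returns ([19], ())
H3 returns [([19], ())]
= [([19], ())]

Answer: [([19], ())]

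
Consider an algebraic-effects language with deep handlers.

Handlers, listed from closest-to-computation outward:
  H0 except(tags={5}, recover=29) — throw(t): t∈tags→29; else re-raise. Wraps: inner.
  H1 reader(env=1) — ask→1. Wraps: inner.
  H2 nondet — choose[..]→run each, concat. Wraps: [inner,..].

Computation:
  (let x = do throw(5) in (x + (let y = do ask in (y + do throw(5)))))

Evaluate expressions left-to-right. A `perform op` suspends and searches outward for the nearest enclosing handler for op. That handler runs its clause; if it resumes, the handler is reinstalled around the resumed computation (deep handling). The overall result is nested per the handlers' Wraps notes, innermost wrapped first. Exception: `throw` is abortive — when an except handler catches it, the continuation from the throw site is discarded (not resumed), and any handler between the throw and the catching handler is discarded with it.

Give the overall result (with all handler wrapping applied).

Answer: [29]

Step-by-step:
throw(5) @ H0 caught ⇒ 29
H1 returns 29
H2 returns [29]
= [29]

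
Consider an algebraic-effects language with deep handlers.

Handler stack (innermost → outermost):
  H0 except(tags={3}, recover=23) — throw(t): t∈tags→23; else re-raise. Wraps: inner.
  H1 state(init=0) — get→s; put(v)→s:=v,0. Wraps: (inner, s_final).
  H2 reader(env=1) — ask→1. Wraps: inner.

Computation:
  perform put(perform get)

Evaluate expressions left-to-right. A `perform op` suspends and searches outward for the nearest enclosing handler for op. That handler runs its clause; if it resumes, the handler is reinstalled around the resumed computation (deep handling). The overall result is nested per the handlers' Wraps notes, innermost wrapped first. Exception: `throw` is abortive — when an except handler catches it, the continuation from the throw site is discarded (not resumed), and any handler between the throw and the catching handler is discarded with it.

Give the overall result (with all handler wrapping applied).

Answer: (0, 0)

Evaluation trace:
get @ H1 ⇒ 0
put(0) @ H1 ⇒ s:=0
H0 returns 0
H1 returns (0, 0)
H2 returns (0, 0)
= (0, 0)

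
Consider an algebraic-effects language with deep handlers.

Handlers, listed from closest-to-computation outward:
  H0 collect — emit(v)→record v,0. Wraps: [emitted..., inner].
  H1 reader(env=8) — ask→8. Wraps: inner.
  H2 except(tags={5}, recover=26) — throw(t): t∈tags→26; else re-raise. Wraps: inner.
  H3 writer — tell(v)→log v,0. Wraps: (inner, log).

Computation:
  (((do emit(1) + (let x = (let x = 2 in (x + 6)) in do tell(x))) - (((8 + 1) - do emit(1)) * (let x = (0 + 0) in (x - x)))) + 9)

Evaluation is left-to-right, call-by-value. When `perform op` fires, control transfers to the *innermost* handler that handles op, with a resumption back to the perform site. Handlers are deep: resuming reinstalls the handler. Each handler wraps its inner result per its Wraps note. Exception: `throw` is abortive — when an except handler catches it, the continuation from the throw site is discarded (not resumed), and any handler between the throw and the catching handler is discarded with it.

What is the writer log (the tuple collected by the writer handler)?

Answer: (8)

Evaluation trace:
emit(1) @ H0 ⇒ out+=1
tell(8) @ H3 ⇒ log+=8
emit(1) @ H0 ⇒ out+=1
H0 returns [1, 1, 9]
H1 returns [1, 1, 9]
H2 returns [1, 1, 9]
H3 returns ([1, 1, 9], (8))
= ([1, 1, 9], (8))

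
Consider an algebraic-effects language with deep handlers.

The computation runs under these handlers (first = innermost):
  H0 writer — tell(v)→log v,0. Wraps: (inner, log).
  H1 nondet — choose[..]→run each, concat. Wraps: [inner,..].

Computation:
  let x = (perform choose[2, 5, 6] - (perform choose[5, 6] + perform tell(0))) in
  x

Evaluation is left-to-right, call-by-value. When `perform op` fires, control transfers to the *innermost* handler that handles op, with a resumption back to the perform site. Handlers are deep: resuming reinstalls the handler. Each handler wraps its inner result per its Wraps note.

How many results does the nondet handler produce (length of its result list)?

Answer: 6

Evaluation trace:
choose[2, 5, 6] @ H1
  branch[0] choose=2:
    choose[5, 6] @ H1
      branch[0] choose=5:
        tell(0) @ H0 ⇒ log+=0
        H0 returns (-3, (0))
        H1 returns [(-3, (0))]
      branch[1] choose=6:
        tell(0) @ H0 ⇒ log+=0
        H0 returns (-4, (0))
        H1 returns [(-4, (0))]
  branch[1] choose=5:
    choose[5, 6] @ H1
      branch[0] choose=5:
        tell(0) @ H0 ⇒ log+=0
        H0 returns (0, (0))
        H1 returns [(0, (0))]
      branch[1] choose=6:
        tell(0) @ H0 ⇒ log+=0
        H0 returns (-1, (0))
        H1 returns [(-1, (0))]
  branch[2] choose=6:
    choose[5, 6] @ H1
      branch[0] choose=5:
        tell(0) @ H0 ⇒ log+=0
        H0 returns (1, (0))
        H1 returns [(1, (0))]
      branch[1] choose=6:
        tell(0) @ H0 ⇒ log+=0
        H0 returns (0, (0))
        H1 returns [(0, (0))]
= [(-3, (0)), (-4, (0)), (0, (0)), (-1, (0)), (1, (0)), (0, (0))]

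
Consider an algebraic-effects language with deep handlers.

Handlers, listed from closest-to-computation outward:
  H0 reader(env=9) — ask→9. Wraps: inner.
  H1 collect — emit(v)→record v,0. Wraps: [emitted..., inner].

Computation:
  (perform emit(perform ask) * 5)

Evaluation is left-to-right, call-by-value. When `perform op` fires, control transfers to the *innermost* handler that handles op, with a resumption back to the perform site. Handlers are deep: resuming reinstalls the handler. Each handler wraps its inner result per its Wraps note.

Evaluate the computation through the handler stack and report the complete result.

Answer: [9, 0]

Evaluation trace:
ask @ H0 ⇒ 9
emit(9) @ H1 ⇒ out+=9
H0 returns 0
H1 returns [9, 0]
= [9, 0]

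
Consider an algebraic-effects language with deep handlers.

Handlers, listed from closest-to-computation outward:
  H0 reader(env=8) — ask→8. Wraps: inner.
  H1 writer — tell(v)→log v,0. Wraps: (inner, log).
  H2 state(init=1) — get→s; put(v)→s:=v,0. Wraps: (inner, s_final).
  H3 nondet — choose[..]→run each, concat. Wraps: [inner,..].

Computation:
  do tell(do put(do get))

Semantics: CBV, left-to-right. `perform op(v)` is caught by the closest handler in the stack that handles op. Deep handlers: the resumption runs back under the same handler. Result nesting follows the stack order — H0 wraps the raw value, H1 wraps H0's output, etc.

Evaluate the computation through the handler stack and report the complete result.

Step-by-step:
get @ H2 ⇒ 1
put(1) @ H2 ⇒ s:=1
tell(0) @ H1 ⇒ log+=0
H0 returns 0
H1 returns (0, (0))
H2 returns ((0, (0)), 1)
H3 returns [((0, (0)), 1)]
= [((0, (0)), 1)]

Answer: [((0, (0)), 1)]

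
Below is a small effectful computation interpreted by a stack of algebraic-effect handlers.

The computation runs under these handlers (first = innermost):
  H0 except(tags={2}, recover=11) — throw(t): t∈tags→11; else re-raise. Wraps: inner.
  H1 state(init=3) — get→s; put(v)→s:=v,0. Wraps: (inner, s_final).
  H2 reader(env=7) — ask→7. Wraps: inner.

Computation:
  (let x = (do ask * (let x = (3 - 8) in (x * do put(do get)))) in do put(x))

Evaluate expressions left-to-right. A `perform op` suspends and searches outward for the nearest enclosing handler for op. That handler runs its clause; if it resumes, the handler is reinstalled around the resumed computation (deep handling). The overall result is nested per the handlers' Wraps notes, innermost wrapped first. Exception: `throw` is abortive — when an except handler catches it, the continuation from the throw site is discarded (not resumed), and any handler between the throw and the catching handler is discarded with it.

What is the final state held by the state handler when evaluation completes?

Evaluation trace:
ask @ H2 ⇒ 7
get @ H1 ⇒ 3
put(3) @ H1 ⇒ s:=3
put(0) @ H1 ⇒ s:=0
H0 returns 0
H1 returns (0, 0)
H2 returns (0, 0)
= (0, 0)

Answer: 0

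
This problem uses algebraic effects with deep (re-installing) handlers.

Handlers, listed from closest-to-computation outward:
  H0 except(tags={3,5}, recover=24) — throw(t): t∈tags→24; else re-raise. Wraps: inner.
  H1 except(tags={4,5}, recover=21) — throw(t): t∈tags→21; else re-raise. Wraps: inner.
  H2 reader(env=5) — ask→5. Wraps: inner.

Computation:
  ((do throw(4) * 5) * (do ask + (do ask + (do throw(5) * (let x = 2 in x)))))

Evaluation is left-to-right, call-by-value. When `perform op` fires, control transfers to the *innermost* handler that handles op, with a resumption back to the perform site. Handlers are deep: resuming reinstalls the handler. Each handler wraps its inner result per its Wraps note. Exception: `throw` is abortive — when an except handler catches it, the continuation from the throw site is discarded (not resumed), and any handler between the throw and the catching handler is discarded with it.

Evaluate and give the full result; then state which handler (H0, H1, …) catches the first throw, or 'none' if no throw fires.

Answer: 21 ; first throw caught by: H1

Step-by-step:
throw(4) @ H0 re-raised
throw(4) @ H1 caught ⇒ 21
H2 returns 21
= 21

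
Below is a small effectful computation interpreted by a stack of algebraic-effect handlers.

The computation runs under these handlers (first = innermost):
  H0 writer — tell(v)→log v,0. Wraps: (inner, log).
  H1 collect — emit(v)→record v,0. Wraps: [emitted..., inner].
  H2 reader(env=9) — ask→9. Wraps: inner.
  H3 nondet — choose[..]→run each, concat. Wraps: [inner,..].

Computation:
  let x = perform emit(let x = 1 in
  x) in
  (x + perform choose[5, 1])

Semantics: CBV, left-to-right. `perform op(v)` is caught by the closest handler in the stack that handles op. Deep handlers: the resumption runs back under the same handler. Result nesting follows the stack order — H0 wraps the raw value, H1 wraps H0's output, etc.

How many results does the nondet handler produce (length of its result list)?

Answer: 2

Working:
emit(1) @ H1 ⇒ out+=1
choose[5, 1] @ H3
  branch[0] choose=5:
    H0 returns (5, ())
    H1 returns [1, (5, ())]
    H2 returns [1, (5, ())]
    H3 returns [[1, (5, ())]]
  branch[1] choose=1:
    H0 returns (1, ())
    H1 returns [1, (1, ())]
    H2 returns [1, (1, ())]
    H3 returns [[1, (1, ())]]
= [[1, (5, ())], [1, (1, ())]]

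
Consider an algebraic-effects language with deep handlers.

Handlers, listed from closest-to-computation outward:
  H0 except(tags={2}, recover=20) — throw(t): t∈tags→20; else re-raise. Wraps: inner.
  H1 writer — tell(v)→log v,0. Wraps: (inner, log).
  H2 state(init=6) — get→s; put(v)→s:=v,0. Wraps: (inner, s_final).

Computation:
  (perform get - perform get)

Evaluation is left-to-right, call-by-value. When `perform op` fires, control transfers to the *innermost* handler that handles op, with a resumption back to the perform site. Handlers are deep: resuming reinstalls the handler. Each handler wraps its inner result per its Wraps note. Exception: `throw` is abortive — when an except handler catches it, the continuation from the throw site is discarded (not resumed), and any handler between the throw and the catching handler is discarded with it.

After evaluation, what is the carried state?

Answer: 6

Working:
get @ H2 ⇒ 6
get @ H2 ⇒ 6
H0 returns 0
H1 returns (0, ())
H2 returns ((0, ()), 6)
= ((0, ()), 6)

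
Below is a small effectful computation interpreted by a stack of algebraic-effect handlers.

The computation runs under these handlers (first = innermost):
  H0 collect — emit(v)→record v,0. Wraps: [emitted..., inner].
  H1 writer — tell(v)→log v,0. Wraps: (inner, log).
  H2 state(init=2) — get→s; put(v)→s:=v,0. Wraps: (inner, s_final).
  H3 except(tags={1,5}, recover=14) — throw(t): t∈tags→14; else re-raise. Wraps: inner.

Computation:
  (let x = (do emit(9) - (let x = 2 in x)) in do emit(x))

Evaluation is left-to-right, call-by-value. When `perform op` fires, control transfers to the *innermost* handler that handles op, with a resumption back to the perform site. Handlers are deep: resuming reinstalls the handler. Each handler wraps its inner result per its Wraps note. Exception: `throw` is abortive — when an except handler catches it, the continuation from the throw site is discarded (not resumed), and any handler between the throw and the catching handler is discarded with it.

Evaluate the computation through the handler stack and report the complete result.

Evaluation trace:
emit(9) @ H0 ⇒ out+=9
emit(-2) @ H0 ⇒ out+=-2
H0 returns [9, -2, 0]
H1 returns ([9, -2, 0], ())
H2 returns (([9, -2, 0], ()), 2)
H3 returns (([9, -2, 0], ()), 2)
= (([9, -2, 0], ()), 2)

Answer: (([9, -2, 0], ()), 2)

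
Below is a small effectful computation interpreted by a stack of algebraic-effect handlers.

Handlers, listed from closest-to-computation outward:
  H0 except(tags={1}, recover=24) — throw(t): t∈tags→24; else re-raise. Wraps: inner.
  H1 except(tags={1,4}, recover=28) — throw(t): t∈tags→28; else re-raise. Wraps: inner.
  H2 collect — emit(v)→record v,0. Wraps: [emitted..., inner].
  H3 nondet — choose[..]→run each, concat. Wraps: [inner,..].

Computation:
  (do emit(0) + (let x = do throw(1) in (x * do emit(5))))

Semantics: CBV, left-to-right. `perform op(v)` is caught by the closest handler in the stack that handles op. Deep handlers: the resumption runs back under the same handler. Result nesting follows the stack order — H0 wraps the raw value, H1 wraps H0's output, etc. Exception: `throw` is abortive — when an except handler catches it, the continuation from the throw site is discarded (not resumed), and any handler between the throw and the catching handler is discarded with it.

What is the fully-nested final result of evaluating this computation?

Answer: [[0, 24]]

Working:
emit(0) @ H2 ⇒ out+=0
throw(1) @ H0 caught ⇒ 24
H1 returns 24
H2 returns [0, 24]
H3 returns [[0, 24]]
= [[0, 24]]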